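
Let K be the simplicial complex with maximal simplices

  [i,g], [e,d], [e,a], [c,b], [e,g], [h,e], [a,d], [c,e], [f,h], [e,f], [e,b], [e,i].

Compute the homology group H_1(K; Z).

We work with the vertex ordering a < b < c < d < e < f < g < h < i. The simplices of K, each written with vertices in increasing order, are:

  0-simplices (9): a, b, c, d, e, f, g, h, i
  1-simplices (12): ad, ae, bc, be, ce, de, ef, eg, eh, ei, fh, gi

Hence C_0 ≅ Z^9, C_1 ≅ Z^12.

Boundary ∂_1: C_1 → C_0 maps an edge to its endpoints' difference, ∂[p,q] = q − p.
The resulting 9×12 matrix has rank 8, and its Smith normal form has invariant factors (1,1,1,1,1,1,1,1).

Computing H_k = (kernel of ∂_k) / (image of ∂_{k+1}):

  H_1: rank ker ∂_1 − rank ∂_2 = (12 − 8) − 0 = 4, and there is no ∂_2, so H_1 = Z^4.

H_1 ≅ Z^4.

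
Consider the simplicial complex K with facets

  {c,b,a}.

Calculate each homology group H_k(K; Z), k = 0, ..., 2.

H_0 ≅ Z,  H_1 = 0,  H_2 = 0.

K has 3 vertices, 3 edges, 1 triangle.
rank ∂_0 = 0, rank ∂_1 = 2 ⇒ b_0 = 3 − 0 − 2 = 1; all invariant factors of ∂_1 are 1 so no torsion. So H_0 = Z.
rank ∂_1 = 2, rank ∂_2 = 1 ⇒ b_1 = 3 − 2 − 1 = 0; all invariant factors of ∂_2 are 1 so no torsion. So H_1 = 0.
rank ∂_2 = 1, rank ∂_3 = 0 ⇒ b_2 = 1 − 1 − 0 = 0. So H_2 = 0.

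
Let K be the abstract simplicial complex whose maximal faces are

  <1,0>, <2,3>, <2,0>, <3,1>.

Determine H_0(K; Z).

H_0 = Z.

Take the total order 0 < 1 < 2 < 3 on the vertex set. Then K (dimension 1) consists of the simplices:

  0-simplices (4): [0], [1], [2], [3]
  1-simplices (4): [0,1], [0,2], [1,3], [2,3]

so the chain groups are C_0 ≅ Z^4, C_1 ≅ Z^4.

The boundary map ∂_1: C_1 → C_0 sends each edge [p,q] (with p < q) to q − p. For instance
  ∂[0,2] = [2] − [0].
As a 4×4 matrix over Z this has rank 3, with invariant factors (1,1,1).

Reading off H_k = ker ∂_k / im ∂_{k+1}:

  H_0: rank C_0 − rank ∂_1 = 4 − 3 = 1, and the invariant factors of ∂_1 are all 1, so H_0 = Z.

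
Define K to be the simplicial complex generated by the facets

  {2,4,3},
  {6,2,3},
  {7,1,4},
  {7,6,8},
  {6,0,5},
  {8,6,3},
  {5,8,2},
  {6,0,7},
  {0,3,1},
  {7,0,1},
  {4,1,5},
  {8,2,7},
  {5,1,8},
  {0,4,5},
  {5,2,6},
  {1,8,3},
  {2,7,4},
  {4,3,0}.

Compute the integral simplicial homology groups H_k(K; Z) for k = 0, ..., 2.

H_0 = Z,  H_1 = Z ⊕ Z_2,  H_2 = 0.

Order the vertices as 0 < 1 < 2 < 3 < 4 < 5 < 6 < 7 < 8. Listing each simplex with vertices in this order, K has dimension 2 with simplices:

  0-simplices (9): [0], [1], [2], [3], [4], [5], [6], [7], [8]
  1-simplices (27): (27 of them)
  2-simplices (18): [0,1,3], [0,1,7], [0,3,4], [0,4,5], [0,5,6], [0,6,7], [1,3,8], [1,4,5], [1,4,7], [1,5,8], [2,3,4], [2,3,6], [2,4,7], [2,5,6], [2,5,8], [2,7,8], [3,6,8], [6,7,8]

giving chain groups C_0 ≅ Z^9, C_1 ≅ Z^27, C_2 ≅ Z^18.

∂_1: C_1 → C_0 maps an edge to its endpoints' difference, ∂[p,q] = q − p. For instance
  ∂[7,8] = [8] − [7].
The resulting 9×27 matrix has rank 8, and its Smith normal form has invariant factors (1,1,1,1,1,1,1,1).

Boundary ∂_2: C_2 → C_1 acts by ∂[p,q,r] = [q,r] − [p,r] + [p,q]. For instance
  ∂[6,7,8] = [7,8] − [6,8] + [6,7],
  ∂[2,5,8] = [5,8] − [2,8] + [2,5].
The 27×18 boundary matrix has rank 18 and Smith normal form diag(1,1,1,1,1,1,1,1,1,1,1,1,1,1,1,1,1,2).

Now H_k = ker ∂_k / im ∂_{k+1}, so:

  H_0: rank C_0 − rank ∂_1 = 9 − 8 = 1, and the invariant factors of ∂_1 are all 1, so H_0 = Z.
  H_1: rank ker ∂_1 − rank ∂_2 = (27 − 8) − 18 = 1, and ∂_2 has invariant factor 2 > 1, so H_1 = Z ⊕ Z_2.
  H_2: rank ker ∂_2 − rank ∂_3 = (18 − 18) − 0 = 0, and there is no ∂_3, so H_2 = 0.

(K is a triangulation of the Klein bottle.)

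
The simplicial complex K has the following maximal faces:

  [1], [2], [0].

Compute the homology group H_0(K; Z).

H_0 = Z^3.

K has 3 vertices.
rank ∂_0 = 0, rank ∂_1 = 0 ⇒ b_0 = 3 − 0 − 0 = 3. So H_0 = Z^3.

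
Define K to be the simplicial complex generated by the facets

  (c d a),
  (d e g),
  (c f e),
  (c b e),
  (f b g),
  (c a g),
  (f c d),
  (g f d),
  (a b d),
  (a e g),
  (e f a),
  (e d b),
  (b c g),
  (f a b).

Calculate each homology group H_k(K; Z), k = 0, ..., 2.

H_0 = Z,  H_1 = Z^2,  H_2 = Z.

Fix the vertex order a < b < c < d < e < f < g and write every simplex with vertices in increasing order. Then dim K = 2 and the simplices of K are:

  0-simplices (7): a, b, c, d, e, f, g
  1-simplices (21): ab, ac, ad, ae, af, ag, bc, bd, be, bf, bg, cd, ce, cf, cg, de, df, dg, ef, eg, fg
  2-simplices (14): abd, abf, acd, acg, aef, aeg, bce, bcg, bde, bfg, cdf, cef, deg, dfg

giving chain groups C_0 ≅ Z^7, C_1 ≅ Z^21, C_2 ≅ Z^14.

Boundary ∂_1: C_1 → C_0 maps an edge to its endpoints' difference, ∂[p,q] = q − p. For instance
  ∂be = e − b.
The resulting 7×21 matrix has rank 6, and its Smith normal form has invariant factors (1,1,1,1,1,1).

The boundary map ∂_2: C_2 → C_1 sends each 2-simplex [p,q,r] to [q,r] − [p,r] + [p,q]. For instance
  ∂bfg = fg − bg + bf,
  ∂dfg = fg − dg + df.
The resulting 21×14 matrix has rank 13, and its Smith normal form has invariant factors (1,1,1,1,1,1,1,1,1,1,1,1,1).

From H_k ≅ ker(∂_k) / im(∂_{k+1}) we obtain:

  H_0: rank C_0 − rank ∂_1 = 7 − 6 = 1, and the invariant factors of ∂_1 are all 1, so H_0 = Z.
  H_1: rank ker ∂_1 − rank ∂_2 = (21 − 6) − 13 = 2, and the invariant factors of ∂_2 are all 1, so H_1 = Z^2.
  H_2: rank ker ∂_2 − rank ∂_3 = (14 − 13) − 0 = 1, and there is no ∂_3, so H_2 = Z.

As a check, the Euler characteristic is 7 − 21 + 14 = 0, which agrees with 1 − 2 + 1 = 0.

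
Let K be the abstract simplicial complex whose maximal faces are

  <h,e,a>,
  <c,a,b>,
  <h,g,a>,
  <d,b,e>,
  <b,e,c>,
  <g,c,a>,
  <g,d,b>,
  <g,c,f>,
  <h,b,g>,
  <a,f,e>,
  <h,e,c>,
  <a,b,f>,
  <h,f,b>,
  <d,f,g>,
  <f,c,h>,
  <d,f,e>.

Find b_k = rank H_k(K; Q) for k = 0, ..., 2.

Fix the vertex order a < b < c < d < e < f < g < h and write every simplex with vertices in increasing order. Then dim K = 2 and the simplices of K are:

  0-simplices (8): a, b, c, d, e, f, g, h
  1-simplices (24): ab, ac, ae, af, ag, ah, bc, bd, be, bf, bg, bh, ce, cf, cg, ch, de, df, dg, ef, eh, fg, fh, gh
  2-simplices (16): abc, abf, acg, aef, aeh, agh, bce, bde, bdg, bfh, bgh, ceh, cfg, cfh, def, dfg

Hence C_0 ≅ Z^8, C_1 ≅ Z^24, C_2 ≅ Z^16.

∂_1: C_1 → C_0 sends each edge [p,q] (with p < q) to q − p.
The 8×24 boundary matrix has rank 7 and Smith normal form diag(1,1,1,1,1,1,1).

∂_2: C_2 → C_1 maps a triangle to the signed sum of its edges. For instance
  ∂abf = bf − af + ab,
  ∂bdg = dg − bg + bd.
The 24×16 boundary matrix has rank 15 and Smith normal form diag(1,1,1,1,1,1,1,1,1,1,1,1,1,1,1).

From H_k ≅ ker(∂_k) / im(∂_{k+1}) we obtain:

  H_0: rank C_0 − rank ∂_1 = 8 − 7 = 1, and the invariant factors of ∂_1 are all 1, so H_0 = Z.
  H_1: rank ker ∂_1 − rank ∂_2 = (24 − 7) − 15 = 2, and the invariant factors of ∂_2 are all 1, so H_1 = Z^2.
  H_2: rank ker ∂_2 − rank ∂_3 = (16 − 15) − 0 = 1, and there is no ∂_3, so H_2 = Z.

As a check, the Euler characteristic is 8 − 24 + 16 = 0, which agrees with 1 − 2 + 1 = 0.

Hence the Betti numbers are b_0 = 1, b_1 = 2, b_2 = 1.

b_0 = 1, b_1 = 2, b_2 = 1.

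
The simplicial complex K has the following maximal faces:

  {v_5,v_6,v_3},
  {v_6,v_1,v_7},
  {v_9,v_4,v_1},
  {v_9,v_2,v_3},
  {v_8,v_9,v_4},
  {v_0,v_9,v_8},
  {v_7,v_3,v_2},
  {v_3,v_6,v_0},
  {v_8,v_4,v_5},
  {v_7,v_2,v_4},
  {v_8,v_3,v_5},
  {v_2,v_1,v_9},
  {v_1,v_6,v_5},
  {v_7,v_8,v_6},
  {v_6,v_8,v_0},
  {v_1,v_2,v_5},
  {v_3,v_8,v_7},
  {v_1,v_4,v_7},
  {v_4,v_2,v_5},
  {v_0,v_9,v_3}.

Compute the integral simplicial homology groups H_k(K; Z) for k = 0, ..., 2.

K has 10 vertices, 30 edges, 20 triangles.
rank ∂_0 = 0, rank ∂_1 = 9 ⇒ b_0 = 10 − 0 − 9 = 1; all invariant factors of ∂_1 are 1 so no torsion. So H_0 = Z.
rank ∂_1 = 9, rank ∂_2 = 20 ⇒ b_1 = 30 − 9 − 20 = 1; ∂_2 has invariant factor(s) [2] giving torsion. So H_1 = Z ⊕ Z/2.
rank ∂_2 = 20, rank ∂_3 = 0 ⇒ b_2 = 20 − 20 − 0 = 0. So H_2 = 0.

H_0 ≅ Z,  H_1 ≅ Z ⊕ Z/2,  H_2 = 0.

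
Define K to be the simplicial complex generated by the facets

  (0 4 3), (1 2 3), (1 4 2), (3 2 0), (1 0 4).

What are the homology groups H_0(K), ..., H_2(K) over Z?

H_0 ≅ Z,  H_1 ≅ Z,  H_2 = 0.

Fix the vertex order 0 < 1 < 2 < 3 < 4 and write every simplex with vertices in increasing order. Then dim K = 2 and the simplices of K are:

  0-simplices (5): [0], [1], [2], [3], [4]
  1-simplices (10): [0,1], [0,2], [0,3], [0,4], [1,2], [1,3], [1,4], [2,3], [2,4], [3,4]
  2-simplices (5): [0,1,4], [0,2,3], [0,3,4], [1,2,3], [1,2,4]

so the chain groups are C_0 ≅ Z^5, C_1 ≅ Z^10, C_2 ≅ Z^5.

The boundary map ∂_1: C_1 → C_0 sends each edge [p,q] (with p < q) to q − p. For instance
  ∂[0,4] = [4] − [0].
The 5×10 boundary matrix has rank 4 and Smith normal form diag(1,1,1,1).

Boundary ∂_2: C_2 → C_1 acts by ∂[p,q,r] = [q,r] − [p,r] + [p,q]. For instance
  ∂[1,2,3] = [2,3] − [1,3] + [1,2],
  ∂[1,2,4] = [2,4] − [1,4] + [1,2].
As a 10×5 matrix over Z this has rank 5, with invariant factors (1,1,1,1,1).

Reading off H_k = ker ∂_k / im ∂_{k+1}:

  H_0: rank C_0 − rank ∂_1 = 5 − 4 = 1, and the invariant factors of ∂_1 are all 1, so H_0 ≅ Z.
  H_1: rank ker ∂_1 − rank ∂_2 = (10 − 4) − 5 = 1, and the invariant factors of ∂_2 are all 1, so H_1 ≅ Z.
  H_2: rank ker ∂_2 − rank ∂_3 = (5 − 5) − 0 = 0, and there is no ∂_3, so H_2 ≅ 0.

(K is a triangulation of the Möbius band.)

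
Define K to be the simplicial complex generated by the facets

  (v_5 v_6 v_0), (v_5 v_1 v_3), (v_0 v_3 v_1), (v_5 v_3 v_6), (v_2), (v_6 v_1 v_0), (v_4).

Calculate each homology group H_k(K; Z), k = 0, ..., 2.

Take the total order v_0 < v_1 < v_2 < v_3 < v_4 < v_5 < v_6 on the vertex set. Then K (dimension 2) consists of the simplices:

  0-simplices (7): [v_0], [v_1], [v_2], [v_3], [v_4], [v_5], [v_6]
  1-simplices (10): [v_0,v_1], [v_0,v_3], [v_0,v_5], [v_0,v_6], [v_1,v_3], [v_1,v_5], [v_1,v_6], [v_3,v_5], [v_3,v_6], [v_5,v_6]
  2-simplices (5): [v_0,v_1,v_3], [v_0,v_1,v_6], [v_0,v_5,v_6], [v_1,v_3,v_5], [v_3,v_5,v_6]

Hence C_0 ≅ Z^7, C_1 ≅ Z^10, C_2 ≅ Z^5.

Boundary ∂_1: C_1 → C_0 maps an edge to its endpoints' difference, ∂[p,q] = q − p.
The 7×10 boundary matrix has rank 4 and Smith normal form diag(1,1,1,1).

Boundary ∂_2: C_2 → C_1 sends each 2-simplex [p,q,r] to [q,r] − [p,r] + [p,q]. For instance
  ∂[v_0,v_1,v_3] = [v_1,v_3] − [v_0,v_3] + [v_0,v_1],
  ∂[v_3,v_5,v_6] = [v_5,v_6] − [v_3,v_6] + [v_3,v_5].
As a 10×5 matrix over Z this has rank 5, with invariant factors (1,1,1,1,1).

Now H_k = ker ∂_k / im ∂_{k+1}, so:

  H_0: rank C_0 − rank ∂_1 = 7 − 4 = 3, and the invariant factors of ∂_1 are all 1, so H_0 ≅ Z^3.
  H_1: rank ker ∂_1 − rank ∂_2 = (10 − 4) − 5 = 1, and the invariant factors of ∂_2 are all 1, so H_1 ≅ Z.
  H_2: rank ker ∂_2 − rank ∂_3 = (5 − 5) − 0 = 0, and there is no ∂_3, so H_2 ≅ 0.

(K is a triangulation of the disjoint union of the Möbius band and a set of 2 points.)

H_0 = Z^3,  H_1 = Z,  H_2 = 0.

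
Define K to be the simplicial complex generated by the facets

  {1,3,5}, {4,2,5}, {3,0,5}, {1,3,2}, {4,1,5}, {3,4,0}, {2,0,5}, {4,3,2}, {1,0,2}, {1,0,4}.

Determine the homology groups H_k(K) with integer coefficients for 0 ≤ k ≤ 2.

H_0 = Z,  H_1 = Z/2Z,  H_2 = 0.

We work with the vertex ordering 0 < 1 < 2 < 3 < 4 < 5. The simplices of K, each written with vertices in increasing order, are:

  0-simplices (6): [0], [1], [2], [3], [4], [5]
  1-simplices (15): [0,1], [0,2], [0,3], [0,4], [0,5], [1,2], [1,3], [1,4], [1,5], [2,3], [2,4], [2,5], [3,4], [3,5], [4,5]
  2-simplices (10): [0,1,2], [0,1,4], [0,2,5], [0,3,4], [0,3,5], [1,2,3], [1,3,5], [1,4,5], [2,3,4], [2,4,5]

so the chain groups are C_0 ≅ Z^6, C_1 ≅ Z^15, C_2 ≅ Z^10.

∂_1: C_1 → C_0 is given by ∂[p,q] = [q] − [p]. For instance
  ∂[1,3] = [3] − [1].
The 6×15 boundary matrix has rank 5 and Smith normal form diag(1,1,1,1,1).

The boundary map ∂_2: C_2 → C_1 maps a triangle to the signed sum of its edges. For instance
  ∂[2,3,4] = [3,4] − [2,4] + [2,3],
  ∂[0,3,4] = [3,4] − [0,4] + [0,3].
As a 15×10 matrix over Z this has rank 10, with invariant factors (1,1,1,1,1,1,1,1,1,2).

Computing H_k = (kernel of ∂_k) / (image of ∂_{k+1}):

  H_0: rank C_0 − rank ∂_1 = 6 − 5 = 1, and the invariant factors of ∂_1 are all 1, so H_0 = Z.
  H_1: rank ker ∂_1 − rank ∂_2 = (15 − 5) − 10 = 0, and ∂_2 has invariant factor 2 > 1, so H_1 = Z/2Z.
  H_2: rank ker ∂_2 − rank ∂_3 = (10 − 10) − 0 = 0, and there is no ∂_3, so H_2 = 0.

As a check, the Euler characteristic is 6 − 15 + 10 = 1, which agrees with 1 − 0 + 0 = 1.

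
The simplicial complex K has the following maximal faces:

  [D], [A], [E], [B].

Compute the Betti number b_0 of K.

b_0 = 4.

Take the total order A < B < D < E on the vertex set. Then K (dimension 0) consists of the simplices:

  0-simplices (4): A, B, D, E

so the chain groups are C_0 ≅ Z^4.

Reading off H_k = ker ∂_k / im ∂_{k+1}:

  H_0: rank C_0 − rank ∂_1 = 4 − 0 = 4, and there is no ∂_1, so H_0 = Z^4.

Hence the Betti numbers are b_0 = 4.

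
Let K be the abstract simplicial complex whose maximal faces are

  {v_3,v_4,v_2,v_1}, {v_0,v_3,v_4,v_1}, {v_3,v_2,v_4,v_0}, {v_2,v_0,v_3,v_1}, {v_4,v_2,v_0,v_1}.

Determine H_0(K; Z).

H_0 = Z.

Fix the vertex order v_0 < v_1 < v_2 < v_3 < v_4 and write every simplex with vertices in increasing order. Then dim K = 3 and the simplices of K are:

  0-simplices (5): [v_0], [v_1], [v_2], [v_3], [v_4]
  1-simplices (10): [v_0,v_1], [v_0,v_2], [v_0,v_3], [v_0,v_4], [v_1,v_2], [v_1,v_3], [v_1,v_4], [v_2,v_3], [v_2,v_4], [v_3,v_4]
  2-simplices (10): [v_0,v_1,v_2], [v_0,v_1,v_3], [v_0,v_1,v_4], [v_0,v_2,v_3], [v_0,v_2,v_4], [v_0,v_3,v_4], [v_1,v_2,v_3], [v_1,v_2,v_4], [v_1,v_3,v_4], [v_2,v_3,v_4]
  3-simplices (5): [v_0,v_1,v_2,v_3], [v_0,v_1,v_2,v_4], [v_0,v_1,v_3,v_4], [v_0,v_2,v_3,v_4], [v_1,v_2,v_3,v_4]

Hence C_0 ≅ Z^5, C_1 ≅ Z^10, C_2 ≅ Z^10, C_3 ≅ Z^5.

∂_1: C_1 → C_0 maps an edge to its endpoints' difference, ∂[p,q] = q − p.
The 5×10 boundary matrix has rank 4 and Smith normal form diag(1,1,1,1).

The boundary map ∂_2: C_2 → C_1 maps a triangle to the signed sum of its edges. For instance
  ∂[v_0,v_3,v_4] = [v_3,v_4] − [v_0,v_4] + [v_0,v_3],
  ∂[v_0,v_2,v_3] = [v_2,v_3] − [v_0,v_3] + [v_0,v_2].
The resulting 10×10 matrix has rank 6, and its Smith normal form has invariant factors (1,1,1,1,1,1).

∂_3: C_3 → C_2 sends each 3-simplex σ to the alternating sum Σ_i (−1)^i (σ with its i-th vertex removed). For instance
  ∂[v_1,v_2,v_3,v_4] = [v_2,v_3,v_4] − [v_1,v_3,v_4] + [v_1,v_2,v_4] − [v_1,v_2,v_3],
  ∂[v_0,v_1,v_3,v_4] = [v_1,v_3,v_4] − [v_0,v_3,v_4] + [v_0,v_1,v_4] − [v_0,v_1,v_3].
The resulting 10×5 matrix has rank 4, and its Smith normal form has invariant factors (1,1,1,1).

From H_k ≅ ker(∂_k) / im(∂_{k+1}) we obtain:

  H_0: rank C_0 − rank ∂_1 = 5 − 4 = 1, and the invariant factors of ∂_1 are all 1, so H_0 ≅ Z.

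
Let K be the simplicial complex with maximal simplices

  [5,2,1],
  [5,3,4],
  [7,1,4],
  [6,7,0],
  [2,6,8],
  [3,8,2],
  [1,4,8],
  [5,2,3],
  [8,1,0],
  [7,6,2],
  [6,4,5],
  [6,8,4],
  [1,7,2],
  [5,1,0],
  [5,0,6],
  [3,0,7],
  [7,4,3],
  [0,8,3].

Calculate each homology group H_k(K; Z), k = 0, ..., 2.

Order the vertices as 0 < 1 < 2 < 3 < 4 < 5 < 6 < 7 < 8. Listing each simplex with vertices in this order, K has dimension 2 with simplices:

  0-simplices (9): [0], [1], [2], [3], [4], [5], [6], [7], [8]
  1-simplices (27): (27 of them)
  2-simplices (18): [0,1,5], [0,1,8], [0,3,7], [0,3,8], [0,5,6], [0,6,7], [1,2,5], [1,2,7], [1,4,7], [1,4,8], [2,3,5], [2,3,8], [2,6,7], [2,6,8], [3,4,5], [3,4,7], [4,5,6], [4,6,8]

Hence C_0 ≅ Z^9, C_1 ≅ Z^27, C_2 ≅ Z^18.

The boundary map ∂_1: C_1 → C_0 is given by ∂[p,q] = [q] − [p]. For instance
  ∂[2,3] = [3] − [2].
The 9×27 boundary matrix has rank 8 and Smith normal form diag(1,1,1,1,1,1,1,1).

Boundary ∂_2: C_2 → C_1 acts by ∂[p,q,r] = [q,r] − [p,r] + [p,q]. For instance
  ∂[0,1,5] = [1,5] − [0,5] + [0,1],
  ∂[0,6,7] = [6,7] − [0,7] + [0,6].
This gives a 27×18 integer matrix of rank 17; reducing to Smith normal form yields diagonal entries (1,1,1,1,1,1,1,1,1,1,1,1,1,1,1,1,1).

Reading off H_k = ker ∂_k / im ∂_{k+1}:

  H_0: rank C_0 − rank ∂_1 = 9 − 8 = 1, and the invariant factors of ∂_1 are all 1, so H_0 = Z.
  H_1: rank ker ∂_1 − rank ∂_2 = (27 − 8) − 17 = 2, and the invariant factors of ∂_2 are all 1, so H_1 = Z^2.
  H_2: rank ker ∂_2 − rank ∂_3 = (18 − 17) − 0 = 1, and there is no ∂_3, so H_2 = Z.

(K is a triangulation of the torus T^2.)

H_0 ≅ Z,  H_1 ≅ Z^2,  H_2 ≅ Z.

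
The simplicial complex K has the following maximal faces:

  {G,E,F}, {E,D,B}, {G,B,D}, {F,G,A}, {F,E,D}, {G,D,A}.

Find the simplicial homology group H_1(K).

H_1 = Z.

K has 6 vertices, 12 edges, 6 triangles.
rank ∂_1 = 5, rank ∂_2 = 6 ⇒ b_1 = 12 − 5 − 6 = 1; all invariant factors of ∂_2 are 1 so no torsion. So H_1 = Z.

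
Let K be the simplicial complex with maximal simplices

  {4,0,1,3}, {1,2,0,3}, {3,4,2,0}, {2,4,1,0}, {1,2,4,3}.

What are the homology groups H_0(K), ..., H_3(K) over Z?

H_0 = Z,  H_1 = 0,  H_2 = 0,  H_3 = Z.

Order the vertices as 0 < 1 < 2 < 3 < 4. Listing each simplex with vertices in this order, K has dimension 3 with simplices:

  0-simplices (5): [0], [1], [2], [3], [4]
  1-simplices (10): [0,1], [0,2], [0,3], [0,4], [1,2], [1,3], [1,4], [2,3], [2,4], [3,4]
  2-simplices (10): [0,1,2], [0,1,3], [0,1,4], [0,2,3], [0,2,4], [0,3,4], [1,2,3], [1,2,4], [1,3,4], [2,3,4]
  3-simplices (5): [0,1,2,3], [0,1,2,4], [0,1,3,4], [0,2,3,4], [1,2,3,4]

giving chain groups C_0 ≅ Z^5, C_1 ≅ Z^10, C_2 ≅ Z^10, C_3 ≅ Z^5.

∂_1: C_1 → C_0 sends each edge [p,q] (with p < q) to q − p. For instance
  ∂[1,3] = [3] − [1].
The 5×10 boundary matrix has rank 4 and Smith normal form diag(1,1,1,1).

Boundary ∂_2: C_2 → C_1 maps a triangle to the signed sum of its edges. For instance
  ∂[0,2,4] = [2,4] − [0,4] + [0,2],
  ∂[0,1,3] = [1,3] − [0,3] + [0,1].
As a 10×10 matrix over Z this has rank 6, with invariant factors (1,1,1,1,1,1).

∂_3: C_3 → C_2 sends each 3-simplex σ to the alternating sum Σ_i (−1)^i (σ with its i-th vertex removed). For instance
  ∂[0,2,3,4] = [2,3,4] − [0,3,4] + [0,2,4] − [0,2,3],
  ∂[0,1,2,4] = [1,2,4] − [0,2,4] + [0,1,4] − [0,1,2].
This gives a 10×5 integer matrix of rank 4; reducing to Smith normal form yields diagonal entries (1,1,1,1).

Computing H_k = (kernel of ∂_k) / (image of ∂_{k+1}):

  H_0: rank C_0 − rank ∂_1 = 5 − 4 = 1, and the invariant factors of ∂_1 are all 1, so H_0 ≅ Z.
  H_1: rank ker ∂_1 − rank ∂_2 = (10 − 4) − 6 = 0, and the invariant factors of ∂_2 are all 1, so H_1 ≅ 0.
  H_2: rank ker ∂_2 − rank ∂_3 = (10 − 6) − 4 = 0, and the invariant factors of ∂_3 are all 1, so H_2 ≅ 0.
  H_3: rank ker ∂_3 − rank ∂_4 = (5 − 4) − 0 = 1, and there is no ∂_4, so H_3 ≅ Z.

(K is a triangulation of the 3-sphere S^3.)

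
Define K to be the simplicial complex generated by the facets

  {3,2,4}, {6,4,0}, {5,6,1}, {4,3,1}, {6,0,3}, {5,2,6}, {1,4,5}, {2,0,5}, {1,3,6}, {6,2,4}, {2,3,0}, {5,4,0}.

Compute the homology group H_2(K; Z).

H_2 ≅ 0.

K has 7 vertices, 18 edges, 12 triangles.
rank ∂_2 = 12, rank ∂_3 = 0 ⇒ b_2 = 12 − 12 − 0 = 0. So H_2 ≅ 0.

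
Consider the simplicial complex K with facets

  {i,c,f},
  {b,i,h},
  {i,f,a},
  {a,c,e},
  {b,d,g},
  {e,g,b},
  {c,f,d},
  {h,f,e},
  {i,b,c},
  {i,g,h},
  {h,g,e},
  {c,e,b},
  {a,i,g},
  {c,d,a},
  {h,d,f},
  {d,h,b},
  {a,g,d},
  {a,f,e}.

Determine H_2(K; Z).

Order the vertices as a < b < c < d < e < f < g < h < i. Listing each simplex with vertices in this order, K has dimension 2 with simplices:

  0-simplices (9): a, b, c, d, e, f, g, h, i
  1-simplices (27): ac, ad, ae, af, ag, ai, bc, bd, be, bg, bh, bi, cd, ce, cf, ci, df, dg, dh, ef, eg, eh, fh, fi, gh, gi, hi
  2-simplices (18): acd, ace, adg, aef, afi, agi, bce, bci, bdg, bdh, beg, bhi, cdf, cfi, dfh, efh, egh, ghi

so the chain groups are C_0 ≅ Z^9, C_1 ≅ Z^27, C_2 ≅ Z^18.

The boundary map ∂_1: C_1 → C_0 is given by ∂[p,q] = [q] − [p]. For instance
  ∂fi = i − f.
The resulting 9×27 matrix has rank 8, and its Smith normal form has invariant factors (1,1,1,1,1,1,1,1).

Boundary ∂_2: C_2 → C_1 acts by ∂[p,q,r] = [q,r] − [p,r] + [p,q]. For instance
  ∂beg = eg − bg + be,
  ∂cfi = fi − ci + cf.
This gives a 27×18 integer matrix of rank 18; reducing to Smith normal form yields diagonal entries (1,1,1,1,1,1,1,1,1,1,1,1,1,1,1,1,1,2).

Computing H_k = (kernel of ∂_k) / (image of ∂_{k+1}):

  H_2: rank ker ∂_2 − rank ∂_3 = (18 − 18) − 0 = 0, and there is no ∂_3, so H_2 = 0.

H_2 = 0.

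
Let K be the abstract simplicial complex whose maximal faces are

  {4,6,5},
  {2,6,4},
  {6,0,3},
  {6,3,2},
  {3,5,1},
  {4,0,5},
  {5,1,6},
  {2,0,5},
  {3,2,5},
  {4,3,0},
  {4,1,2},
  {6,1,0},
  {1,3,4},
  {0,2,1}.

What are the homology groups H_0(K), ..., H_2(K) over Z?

H_0 ≅ Z,  H_1 ≅ Z^2,  H_2 ≅ Z.

We work with the vertex ordering 0 < 1 < 2 < 3 < 4 < 5 < 6. The simplices of K, each written with vertices in increasing order, are:

  0-simplices (7): [0], [1], [2], [3], [4], [5], [6]
  1-simplices (21): [0,1], [0,2], [0,3], [0,4], [0,5], [0,6], [1,2], [1,3], [1,4], [1,5], [1,6], [2,3], [2,4], [2,5], [2,6], [3,4], [3,5], [3,6], [4,5], [4,6], [5,6]
  2-simplices (14): [0,1,2], [0,1,6], [0,2,5], [0,3,4], [0,3,6], [0,4,5], [1,2,4], [1,3,4], [1,3,5], [1,5,6], [2,3,5], [2,3,6], [2,4,6], [4,5,6]

so the chain groups are C_0 ≅ Z^7, C_1 ≅ Z^21, C_2 ≅ Z^14.

Boundary ∂_1: C_1 → C_0 is given by ∂[p,q] = [q] − [p]. For instance
  ∂[1,2] = [2] − [1].
This gives a 7×21 integer matrix of rank 6; reducing to Smith normal form yields diagonal entries (1,1,1,1,1,1).

The boundary map ∂_2: C_2 → C_1 acts by ∂[p,q,r] = [q,r] − [p,r] + [p,q]. For instance
  ∂[0,4,5] = [4,5] − [0,5] + [0,4],
  ∂[4,5,6] = [5,6] − [4,6] + [4,5].
The resulting 21×14 matrix has rank 13, and its Smith normal form has invariant factors (1,1,1,1,1,1,1,1,1,1,1,1,1).

From H_k ≅ ker(∂_k) / im(∂_{k+1}) we obtain:

  H_0: rank C_0 − rank ∂_1 = 7 − 6 = 1, and the invariant factors of ∂_1 are all 1, so H_0 = Z.
  H_1: rank ker ∂_1 − rank ∂_2 = (21 − 6) − 13 = 2, and the invariant factors of ∂_2 are all 1, so H_1 = Z^2.
  H_2: rank ker ∂_2 − rank ∂_3 = (14 − 13) − 0 = 1, and there is no ∂_3, so H_2 = Z.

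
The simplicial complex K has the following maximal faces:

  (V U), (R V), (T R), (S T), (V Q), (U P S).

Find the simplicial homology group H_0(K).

We work with the vertex ordering P < Q < R < S < T < U < V. The simplices of K, each written with vertices in increasing order, are:

  0-simplices (7): P, Q, R, S, T, U, V
  1-simplices (8): PS, PU, QV, RT, RV, ST, SU, UV
  2-simplices (1): PSU

giving chain groups C_0 ≅ Z^7, C_1 ≅ Z^8, C_2 ≅ Z^1.

Boundary ∂_1: C_1 → C_0 maps an edge to its endpoints' difference, ∂[p,q] = q − p.
This gives a 7×8 integer matrix of rank 6; reducing to Smith normal form yields diagonal entries (1,1,1,1,1,1).

The boundary map ∂_2: C_2 → C_1 sends each 2-simplex [p,q,r] to [q,r] − [p,r] + [p,q]. For instance
  ∂PSU = SU − PU + PS.
This gives a 8×1 integer matrix of rank 1; reducing to Smith normal form yields diagonal entries (1).

Now H_k = ker ∂_k / im ∂_{k+1}, so:

  H_0: rank C_0 − rank ∂_1 = 7 − 6 = 1, and the invariant factors of ∂_1 are all 1, so H_0 = Z.

H_0 ≅ Z.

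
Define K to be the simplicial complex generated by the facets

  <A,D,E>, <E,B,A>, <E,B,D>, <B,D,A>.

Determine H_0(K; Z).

K has 4 vertices, 6 edges, 4 triangles.
rank ∂_0 = 0, rank ∂_1 = 3 ⇒ b_0 = 4 − 0 − 3 = 1; all invariant factors of ∂_1 are 1 so no torsion. So H_0 = Z.

H_0 = Z.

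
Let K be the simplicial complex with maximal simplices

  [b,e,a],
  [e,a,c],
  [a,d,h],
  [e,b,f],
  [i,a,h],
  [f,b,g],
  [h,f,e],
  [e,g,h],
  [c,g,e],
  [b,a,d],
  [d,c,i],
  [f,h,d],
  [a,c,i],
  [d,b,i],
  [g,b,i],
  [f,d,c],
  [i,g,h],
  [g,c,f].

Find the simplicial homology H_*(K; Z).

K has 9 vertices, 27 edges, 18 triangles.
rank ∂_0 = 0, rank ∂_1 = 8 ⇒ b_0 = 9 − 0 − 8 = 1; all invariant factors of ∂_1 are 1 so no torsion. So H_0 ≅ Z.
rank ∂_1 = 8, rank ∂_2 = 18 ⇒ b_1 = 27 − 8 − 18 = 1; ∂_2 has invariant factor(s) [2] giving torsion. So H_1 ≅ Z ⊕ Z/2.
rank ∂_2 = 18, rank ∂_3 = 0 ⇒ b_2 = 18 − 18 − 0 = 0. So H_2 ≅ 0.

H_0 ≅ Z,  H_1 ≅ Z ⊕ Z/2,  H_2 = 0.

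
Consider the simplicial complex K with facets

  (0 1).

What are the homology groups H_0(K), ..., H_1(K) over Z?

H_0 ≅ Z,  H_1 = 0.

Take the total order 0 < 1 on the vertex set. Then K (dimension 1) consists of the simplices:

  0-simplices (2): [0], [1]
  1-simplices (1): [0,1]

so the chain groups are C_0 ≅ Z^2, C_1 ≅ Z^1.

The boundary map ∂_1: C_1 → C_0 sends each edge [p,q] (with p < q) to q − p. For instance
  ∂[0,1] = [1] − [0].
The resulting 2×1 matrix has rank 1, and its Smith normal form has invariant factors (1).

From H_k ≅ ker(∂_k) / im(∂_{k+1}) we obtain:

  H_0: rank C_0 − rank ∂_1 = 2 − 1 = 1, and the invariant factors of ∂_1 are all 1, so H_0 ≅ Z.
  H_1: rank ker ∂_1 − rank ∂_2 = (1 − 1) − 0 = 0, and there is no ∂_2, so H_1 ≅ 0.

As a check, the Euler characteristic is 2 − 1 = 1, which agrees with 1 − 0 = 1.
(K is a triangulation of the 1-simplex.)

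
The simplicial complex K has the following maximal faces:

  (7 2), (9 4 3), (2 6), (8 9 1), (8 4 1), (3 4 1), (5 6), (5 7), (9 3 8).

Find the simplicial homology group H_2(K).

H_2 = 0.

We work with the vertex ordering 1 < 2 < 3 < 4 < 5 < 6 < 7 < 8 < 9. The simplices of K, each written with vertices in increasing order, are:

  0-simplices (9): [1], [2], [3], [4], [5], [6], [7], [8], [9]
  1-simplices (14): [1,3], [1,4], [1,8], [1,9], [2,6], [2,7], [3,4], [3,8], [3,9], [4,8], [4,9], [5,6], [5,7], [8,9]
  2-simplices (5): [1,3,4], [1,4,8], [1,8,9], [3,4,9], [3,8,9]

so the chain groups are C_0 ≅ Z^9, C_1 ≅ Z^14, C_2 ≅ Z^5.

Boundary ∂_1: C_1 → C_0 maps an edge to its endpoints' difference, ∂[p,q] = q − p.
This gives a 9×14 integer matrix of rank 7; reducing to Smith normal form yields diagonal entries (1,1,1,1,1,1,1).

Boundary ∂_2: C_2 → C_1 sends each 2-simplex [p,q,r] to [q,r] − [p,r] + [p,q]. For instance
  ∂[3,4,9] = [4,9] − [3,9] + [3,4],
  ∂[3,8,9] = [8,9] − [3,9] + [3,8].
As a 14×5 matrix over Z this has rank 5, with invariant factors (1,1,1,1,1).

From H_k ≅ ker(∂_k) / im(∂_{k+1}) we obtain:

  H_2: rank ker ∂_2 − rank ∂_3 = (5 − 5) − 0 = 0, and there is no ∂_3, so H_2 = 0.

(K is a triangulation of the disjoint union of the Möbius band and the circle S^1.)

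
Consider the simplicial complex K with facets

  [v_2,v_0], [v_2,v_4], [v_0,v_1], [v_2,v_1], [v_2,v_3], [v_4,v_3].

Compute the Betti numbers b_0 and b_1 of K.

b_0 = 1, b_1 = 2.

K has 5 vertices, 6 edges.
rank ∂_0 = 0, rank ∂_1 = 4 ⇒ b_0 = 5 − 0 − 4 = 1; all invariant factors of ∂_1 are 1 so no torsion. So H_0 = Z.
rank ∂_1 = 4, rank ∂_2 = 0 ⇒ b_1 = 6 − 4 − 0 = 2. So H_1 = Z^2.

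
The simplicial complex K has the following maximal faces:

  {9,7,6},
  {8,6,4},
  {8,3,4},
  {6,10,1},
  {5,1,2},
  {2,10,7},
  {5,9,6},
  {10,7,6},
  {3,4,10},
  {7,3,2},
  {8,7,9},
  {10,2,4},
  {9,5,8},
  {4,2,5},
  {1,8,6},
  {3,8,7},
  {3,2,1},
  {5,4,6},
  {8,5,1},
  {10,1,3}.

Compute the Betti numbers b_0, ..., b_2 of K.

Fix the vertex order 1 < 2 < 3 < 4 < 5 < 6 < 7 < 8 < 9 < 10 and write every simplex with vertices in increasing order. Then dim K = 2 and the simplices of K are:

  0-simplices (10): [1], [2], [3], [4], [5], [6], [7], [8], [9], [10]
  1-simplices (30): (30 of them)
  2-simplices (20): (20 of them)

Hence C_0 ≅ Z^10, C_1 ≅ Z^30, C_2 ≅ Z^20.

Boundary ∂_1: C_1 → C_0 maps an edge to its endpoints' difference, ∂[p,q] = q − p.
This gives a 10×30 integer matrix of rank 9; reducing to Smith normal form yields diagonal entries (1,1,1,1,1,1,1,1,1).

∂_2: C_2 → C_1 maps a triangle to the signed sum of its edges. For instance
  ∂[3,4,8] = [4,8] − [3,8] + [3,4],
  ∂[2,3,7] = [3,7] − [2,7] + [2,3].
As a 30×20 matrix over Z this has rank 20, with invariant factors (1,1,1,1,1,1,1,1,1,1,1,1,1,1,1,1,1,1,1,2).

Now H_k = ker ∂_k / im ∂_{k+1}, so:

  H_0: rank C_0 − rank ∂_1 = 10 − 9 = 1, and the invariant factors of ∂_1 are all 1, so H_0 ≅ Z.
  H_1: rank ker ∂_1 − rank ∂_2 = (30 − 9) − 20 = 1, and ∂_2 has invariant factor 2 > 1, so H_1 ≅ Z ⊕ Z/2Z.
  H_2: rank ker ∂_2 − rank ∂_3 = (20 − 20) − 0 = 0, and there is no ∂_3, so H_2 ≅ 0.

Hence the Betti numbers are b_0 = 1, b_1 = 1, b_2 = 0.

b_0 = 1, b_1 = 1, b_2 = 0.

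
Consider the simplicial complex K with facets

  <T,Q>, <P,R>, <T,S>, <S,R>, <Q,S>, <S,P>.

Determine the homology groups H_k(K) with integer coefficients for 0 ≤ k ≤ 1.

H_0 = Z,  H_1 = Z^2.

We work with the vertex ordering P < Q < R < S < T. The simplices of K, each written with vertices in increasing order, are:

  0-simplices (5): P, Q, R, S, T
  1-simplices (6): PR, PS, QS, QT, RS, ST

giving chain groups C_0 ≅ Z^5, C_1 ≅ Z^6.

Boundary ∂_1: C_1 → C_0 is given by ∂[p,q] = [q] − [p]. For instance
  ∂QT = T − Q.
This gives a 5×6 integer matrix of rank 4; reducing to Smith normal form yields diagonal entries (1,1,1,1).

Reading off H_k = ker ∂_k / im ∂_{k+1}:

  H_0: rank C_0 − rank ∂_1 = 5 − 4 = 1, and the invariant factors of ∂_1 are all 1, so H_0 = Z.
  H_1: rank ker ∂_1 − rank ∂_2 = (6 − 4) − 0 = 2, and there is no ∂_2, so H_1 = Z^2.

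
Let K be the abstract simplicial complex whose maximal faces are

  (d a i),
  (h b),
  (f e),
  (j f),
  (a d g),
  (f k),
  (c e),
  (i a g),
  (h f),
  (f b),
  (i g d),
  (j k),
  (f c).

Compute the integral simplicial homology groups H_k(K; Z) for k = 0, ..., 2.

Take the total order a < b < c < d < e < f < g < h < i < j < k on the vertex set. Then K (dimension 2) consists of the simplices:

  0-simplices (11): a, b, c, d, e, f, g, h, i, j, k
  1-simplices (15): ad, ag, ai, bf, bh, ce, cf, dg, di, ef, fh, fj, fk, gi, jk
  2-simplices (4): adg, adi, agi, dgi

Hence C_0 ≅ Z^11, C_1 ≅ Z^15, C_2 ≅ Z^4.

Boundary ∂_1: C_1 → C_0 is given by ∂[p,q] = [q] − [p]. For instance
  ∂fj = j − f.
This gives a 11×15 integer matrix of rank 9; reducing to Smith normal form yields diagonal entries (1,1,1,1,1,1,1,1,1).

∂_2: C_2 → C_1 maps a triangle to the signed sum of its edges. For instance
  ∂dgi = gi − di + dg,
  ∂agi = gi − ai + ag.
The resulting 15×4 matrix has rank 3, and its Smith normal form has invariant factors (1,1,1).

Computing H_k = (kernel of ∂_k) / (image of ∂_{k+1}):

  H_0: rank C_0 − rank ∂_1 = 11 − 9 = 2, and the invariant factors of ∂_1 are all 1, so H_0 ≅ Z^2.
  H_1: rank ker ∂_1 − rank ∂_2 = (15 − 9) − 3 = 3, and the invariant factors of ∂_2 are all 1, so H_1 ≅ Z^3.
  H_2: rank ker ∂_2 − rank ∂_3 = (4 − 3) − 0 = 1, and there is no ∂_3, so H_2 ≅ Z.

H_0 ≅ Z^2,  H_1 ≅ Z^3,  H_2 ≅ Z.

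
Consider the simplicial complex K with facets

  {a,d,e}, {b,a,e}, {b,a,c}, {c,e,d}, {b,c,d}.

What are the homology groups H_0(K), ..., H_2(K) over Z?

H_0 = Z,  H_1 = Z,  H_2 = 0.

Order the vertices as a < b < c < d < e. Listing each simplex with vertices in this order, K has dimension 2 with simplices:

  0-simplices (5): a, b, c, d, e
  1-simplices (10): ab, ac, ad, ae, bc, bd, be, cd, ce, de
  2-simplices (5): abc, abe, ade, bcd, cde

so the chain groups are C_0 ≅ Z^5, C_1 ≅ Z^10, C_2 ≅ Z^5.

∂_1: C_1 → C_0 sends each edge [p,q] (with p < q) to q − p. For instance
  ∂be = e − b.
This gives a 5×10 integer matrix of rank 4; reducing to Smith normal form yields diagonal entries (1,1,1,1).

∂_2: C_2 → C_1 acts by ∂[p,q,r] = [q,r] − [p,r] + [p,q]. For instance
  ∂abc = bc − ac + ab,
  ∂cde = de − ce + cd.
As a 10×5 matrix over Z this has rank 5, with invariant factors (1,1,1,1,1).

Now H_k = ker ∂_k / im ∂_{k+1}, so:

  H_0: rank C_0 − rank ∂_1 = 5 − 4 = 1, and the invariant factors of ∂_1 are all 1, so H_0 ≅ Z.
  H_1: rank ker ∂_1 − rank ∂_2 = (10 − 4) − 5 = 1, and the invariant factors of ∂_2 are all 1, so H_1 ≅ Z.
  H_2: rank ker ∂_2 − rank ∂_3 = (5 − 5) − 0 = 0, and there is no ∂_3, so H_2 ≅ 0.

As a check, the Euler characteristic is 5 − 10 + 5 = 0, which agrees with 1 − 1 + 0 = 0.
(K is a triangulation of the Möbius band.)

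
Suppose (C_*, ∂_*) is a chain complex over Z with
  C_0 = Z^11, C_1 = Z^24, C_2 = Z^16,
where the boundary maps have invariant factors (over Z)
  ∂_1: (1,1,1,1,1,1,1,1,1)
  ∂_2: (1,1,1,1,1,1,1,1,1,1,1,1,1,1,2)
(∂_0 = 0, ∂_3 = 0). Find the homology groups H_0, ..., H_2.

H_0 ≅ Z^2,  H_1 ≅ Z/2,  H_2 ≅ Z.

H_0: b_0 = 11 − 0 − 9 = 2; torsion from ∂_1 factors > 1: none. So H_0 ≅ Z^2.
H_1: b_1 = 24 − 9 − 15 = 0; torsion from ∂_2 factors > 1: [2]. So H_1 ≅ Z/2.
H_2: b_2 = 16 − 15 − 0 = 1; torsion from ∂_3 factors > 1: none. So H_2 ≅ Z.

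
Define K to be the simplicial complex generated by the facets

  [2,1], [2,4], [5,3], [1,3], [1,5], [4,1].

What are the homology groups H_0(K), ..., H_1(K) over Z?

H_0 = Z,  H_1 = Z^2.

Order the vertices as 1 < 2 < 3 < 4 < 5. Listing each simplex with vertices in this order, K has dimension 1 with simplices:

  0-simplices (5): [1], [2], [3], [4], [5]
  1-simplices (6): [1,2], [1,3], [1,4], [1,5], [2,4], [3,5]

so the chain groups are C_0 ≅ Z^5, C_1 ≅ Z^6.

∂_1: C_1 → C_0 sends each edge [p,q] (with p < q) to q − p.
As a 5×6 matrix over Z this has rank 4, with invariant factors (1,1,1,1).

Reading off H_k = ker ∂_k / im ∂_{k+1}:

  H_0: rank C_0 − rank ∂_1 = 5 − 4 = 1, and the invariant factors of ∂_1 are all 1, so H_0 ≅ Z.
  H_1: rank ker ∂_1 − rank ∂_2 = (6 − 4) − 0 = 2, and there is no ∂_2, so H_1 ≅ Z^2.

(K is a triangulation of a wedge of 2 circles.)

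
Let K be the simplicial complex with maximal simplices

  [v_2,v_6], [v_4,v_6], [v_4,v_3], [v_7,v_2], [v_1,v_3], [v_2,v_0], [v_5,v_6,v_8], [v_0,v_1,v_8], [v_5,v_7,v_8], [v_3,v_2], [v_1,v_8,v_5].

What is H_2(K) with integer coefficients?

H_2 ≅ 0.

We work with the vertex ordering v_0 < v_1 < v_2 < v_3 < v_4 < v_5 < v_6 < v_7 < v_8. The simplices of K, each written with vertices in increasing order, are:

  0-simplices (9): [v_0], [v_1], [v_2], [v_3], [v_4], [v_5], [v_6], [v_7], [v_8]
  1-simplices (16): (16 of them)
  2-simplices (4): [v_0,v_1,v_8], [v_1,v_5,v_8], [v_5,v_6,v_8], [v_5,v_7,v_8]

giving chain groups C_0 ≅ Z^9, C_1 ≅ Z^16, C_2 ≅ Z^4.

Boundary ∂_1: C_1 → C_0 sends each edge [p,q] (with p < q) to q − p. For instance
  ∂[v_0,v_8] = [v_8] − [v_0].
The resulting 9×16 matrix has rank 8, and its Smith normal form has invariant factors (1,1,1,1,1,1,1,1).

The boundary map ∂_2: C_2 → C_1 sends each 2-simplex [p,q,r] to [q,r] − [p,r] + [p,q]. For instance
  ∂[v_1,v_5,v_8] = [v_5,v_8] − [v_1,v_8] + [v_1,v_5],
  ∂[v_5,v_6,v_8] = [v_6,v_8] − [v_5,v_8] + [v_5,v_6].
As a 16×4 matrix over Z this has rank 4, with invariant factors (1,1,1,1).

Computing H_k = (kernel of ∂_k) / (image of ∂_{k+1}):

  H_2: rank ker ∂_2 − rank ∂_3 = (4 − 4) − 0 = 0, and there is no ∂_3, so H_2 = 0.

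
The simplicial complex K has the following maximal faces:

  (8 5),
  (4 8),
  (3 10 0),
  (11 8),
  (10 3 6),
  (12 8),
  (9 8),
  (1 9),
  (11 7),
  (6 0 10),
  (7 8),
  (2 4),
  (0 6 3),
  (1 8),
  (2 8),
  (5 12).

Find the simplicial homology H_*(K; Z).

Take the total order 0 < 1 < 2 < 3 < 4 < 5 < 6 < 7 < 8 < 9 < 10 < 11 < 12 on the vertex set. Then K (dimension 2) consists of the simplices:

  0-simplices (13): [0], [1], [2], [3], [4], [5], [6], [7], [8], [9], [10], [11], [12]
  1-simplices (18): [0,3], [0,6], [0,10], [1,8], [1,9], [2,4], [2,8], [3,6], [3,10], [4,8], [5,8], [5,12], [6,10], [7,8], [7,11], [8,9], [8,11], [8,12]
  2-simplices (4): [0,3,6], [0,3,10], [0,6,10], [3,6,10]

Hence C_0 ≅ Z^13, C_1 ≅ Z^18, C_2 ≅ Z^4.

The boundary map ∂_1: C_1 → C_0 is given by ∂[p,q] = [q] − [p].
The 13×18 boundary matrix has rank 11 and Smith normal form diag(1,1,1,1,1,1,1,1,1,1,1).

∂_2: C_2 → C_1 sends each 2-simplex [p,q,r] to [q,r] − [p,r] + [p,q]. For instance
  ∂[0,3,10] = [3,10] − [0,10] + [0,3],
  ∂[3,6,10] = [6,10] − [3,10] + [3,6].
The 18×4 boundary matrix has rank 3 and Smith normal form diag(1,1,1).

Now H_k = ker ∂_k / im ∂_{k+1}, so:

  H_0: rank C_0 − rank ∂_1 = 13 − 11 = 2, and the invariant factors of ∂_1 are all 1, so H_0 = Z^2.
  H_1: rank ker ∂_1 − rank ∂_2 = (18 − 11) − 3 = 4, and the invariant factors of ∂_2 are all 1, so H_1 = Z^4.
  H_2: rank ker ∂_2 − rank ∂_3 = (4 − 3) − 0 = 1, and there is no ∂_3, so H_2 = Z.

H_0 ≅ Z^2,  H_1 ≅ Z^4,  H_2 ≅ Z.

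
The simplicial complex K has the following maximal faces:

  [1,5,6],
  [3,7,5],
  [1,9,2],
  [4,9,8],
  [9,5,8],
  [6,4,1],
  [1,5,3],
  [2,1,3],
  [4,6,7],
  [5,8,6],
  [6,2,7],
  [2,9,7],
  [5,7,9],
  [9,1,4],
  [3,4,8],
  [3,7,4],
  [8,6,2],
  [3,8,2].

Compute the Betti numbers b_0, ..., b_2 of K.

b_0 = 1, b_1 = 2, b_2 = 1.

Order the vertices as 1 < 2 < 3 < 4 < 5 < 6 < 7 < 8 < 9. Listing each simplex with vertices in this order, K has dimension 2 with simplices:

  0-simplices (9): [1], [2], [3], [4], [5], [6], [7], [8], [9]
  1-simplices (27): (27 of them)
  2-simplices (18): [1,2,3], [1,2,9], [1,3,5], [1,4,6], [1,4,9], [1,5,6], [2,3,8], [2,6,7], [2,6,8], [2,7,9], [3,4,7], [3,4,8], [3,5,7], [4,6,7], [4,8,9], [5,6,8], [5,7,9], [5,8,9]

giving chain groups C_0 ≅ Z^9, C_1 ≅ Z^27, C_2 ≅ Z^18.

Boundary ∂_1: C_1 → C_0 sends each edge [p,q] (with p < q) to q − p.
The 9×27 boundary matrix has rank 8 and Smith normal form diag(1,1,1,1,1,1,1,1).

The boundary map ∂_2: C_2 → C_1 sends each 2-simplex [p,q,r] to [q,r] − [p,r] + [p,q]. For instance
  ∂[5,6,8] = [6,8] − [5,8] + [5,6],
  ∂[5,7,9] = [7,9] − [5,9] + [5,7].
The 27×18 boundary matrix has rank 17 and Smith normal form diag(1,1,1,1,1,1,1,1,1,1,1,1,1,1,1,1,1).

Now H_k = ker ∂_k / im ∂_{k+1}, so:

  H_0: rank C_0 − rank ∂_1 = 9 − 8 = 1, and the invariant factors of ∂_1 are all 1, so H_0 = Z.
  H_1: rank ker ∂_1 − rank ∂_2 = (27 − 8) − 17 = 2, and the invariant factors of ∂_2 are all 1, so H_1 = Z^2.
  H_2: rank ker ∂_2 − rank ∂_3 = (18 − 17) − 0 = 1, and there is no ∂_3, so H_2 = Z.

(K is a triangulation of the torus T^2.)

Hence the Betti numbers are b_0 = 1, b_1 = 2, b_2 = 1.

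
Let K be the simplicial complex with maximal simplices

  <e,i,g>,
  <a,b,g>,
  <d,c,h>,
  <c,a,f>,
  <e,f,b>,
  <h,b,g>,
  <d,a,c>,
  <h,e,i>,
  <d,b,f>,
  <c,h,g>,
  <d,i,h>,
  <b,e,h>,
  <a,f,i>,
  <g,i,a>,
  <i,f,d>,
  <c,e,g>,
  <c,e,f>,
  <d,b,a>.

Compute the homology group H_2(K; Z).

Fix the vertex order a < b < c < d < e < f < g < h < i and write every simplex with vertices in increasing order. Then dim K = 2 and the simplices of K are:

  0-simplices (9): a, b, c, d, e, f, g, h, i
  1-simplices (27): ab, ac, ad, af, ag, ai, bd, be, bf, bg, bh, cd, ce, cf, cg, ch, df, dh, di, ef, eg, eh, ei, fi, gh, gi, hi
  2-simplices (18): abd, abg, acd, acf, afi, agi, bdf, bef, beh, bgh, cdh, cef, ceg, cgh, dfi, dhi, egi, ehi

Hence C_0 ≅ Z^9, C_1 ≅ Z^27, C_2 ≅ Z^18.

The boundary map ∂_1: C_1 → C_0 maps an edge to its endpoints' difference, ∂[p,q] = q − p. For instance
  ∂ad = d − a.
The resulting 9×27 matrix has rank 8, and its Smith normal form has invariant factors (1,1,1,1,1,1,1,1).

The boundary map ∂_2: C_2 → C_1 maps a triangle to the signed sum of its edges. For instance
  ∂cef = ef − cf + ce,
  ∂ehi = hi − ei + eh.
The resulting 27×18 matrix has rank 18, and its Smith normal form has invariant factors (1,1,1,1,1,1,1,1,1,1,1,1,1,1,1,1,1,2).

Reading off H_k = ker ∂_k / im ∂_{k+1}:

  H_2: rank ker ∂_2 − rank ∂_3 = (18 − 18) − 0 = 0, and there is no ∂_3, so H_2 = 0.

H_2 ≅ 0.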